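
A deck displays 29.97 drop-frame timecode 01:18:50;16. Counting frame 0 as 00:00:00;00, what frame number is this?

141774

As if non-drop at 30 labels/s: (1 × 3600 + 18 × 60 + 50) × 30 + 16 = 141916.
Minute boundaries passed: 78; those not divisible by 10: 78 − 7 = 71; dropped labels = 2 × 71 = 142.
Actual frame index = 141916 − 142 = 141774.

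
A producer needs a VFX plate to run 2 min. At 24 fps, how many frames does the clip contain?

2880 frames

2 min = 120 s.
Frames = 120 × 24 = 2880.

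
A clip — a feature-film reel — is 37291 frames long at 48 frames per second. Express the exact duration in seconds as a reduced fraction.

Running time = 37291 ÷ (48) = 37291 × 1/48 = 37291/48 s.

37291/48 seconds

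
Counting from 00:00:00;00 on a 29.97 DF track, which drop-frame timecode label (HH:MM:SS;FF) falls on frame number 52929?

Each 10-minute DF block holds 10 × 60 × 30 − 9 × 2 = 17982 frames. 52929 ÷ 17982 → 2 full blocks, remainder 16965.
Within the partial block the first minute is 1800 frames and each further minute 1798, so 9 further minute boundaries passed. Total skipped labels = 18 × 2 + 2 × 9 = 54.
Non-drop label index = 52929 + 54 = 52983; at 30 labels/s that is 00:29:26:03, i.e. DF 00:29:26;03.

00:29:26;03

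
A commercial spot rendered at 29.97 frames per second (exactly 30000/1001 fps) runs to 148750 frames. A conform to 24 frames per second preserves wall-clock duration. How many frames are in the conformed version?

Target frames = source frames × (target rate / source rate) = 148750 × (24)/(30000/1001) = 148750 × 1001/1250 = 119119.

119119 frames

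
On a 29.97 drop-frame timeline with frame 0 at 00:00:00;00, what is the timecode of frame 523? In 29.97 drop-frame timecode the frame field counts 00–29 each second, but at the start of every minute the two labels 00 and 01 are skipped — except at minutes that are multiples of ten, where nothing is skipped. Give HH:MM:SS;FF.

Each 10-minute DF block holds 10 × 60 × 30 − 9 × 2 = 17982 frames. 523 ÷ 17982 → 0 full blocks, remainder 523.
Within the partial block the first minute is 1800 frames and each further minute 1798, so 0 further minute boundaries passed. Total skipped labels = 18 × 0 + 2 × 0 = 0.
Non-drop label index = 523 + 0 = 523; at 30 labels/s that is 00:00:17:13, i.e. DF 00:00:17;13.

00:00:17;13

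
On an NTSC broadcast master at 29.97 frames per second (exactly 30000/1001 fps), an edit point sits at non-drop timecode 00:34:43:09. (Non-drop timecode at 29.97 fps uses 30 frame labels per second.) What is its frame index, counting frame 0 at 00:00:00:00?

Total seconds to the label: (0 × 3600 + 34 × 60 + 43) = 2083.
Frame index = 2083 × 30 + 9 = 62499.

frame 62499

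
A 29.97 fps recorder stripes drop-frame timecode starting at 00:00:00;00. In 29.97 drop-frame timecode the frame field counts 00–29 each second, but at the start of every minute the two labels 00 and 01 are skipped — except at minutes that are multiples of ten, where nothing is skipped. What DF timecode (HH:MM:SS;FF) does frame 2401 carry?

00:01:20;03

Each 10-minute DF block holds 10 × 60 × 30 − 9 × 2 = 17982 frames. 2401 ÷ 17982 → 0 full blocks, remainder 2401.
Within the partial block the first minute is 1800 frames and each further minute 1798, so 1 further minute boundary passed. Total skipped labels = 18 × 0 + 2 × 1 = 2.
Non-drop label index = 2401 + 2 = 2403; at 30 labels/s that is 00:01:20:03, i.e. DF 00:01:20;03.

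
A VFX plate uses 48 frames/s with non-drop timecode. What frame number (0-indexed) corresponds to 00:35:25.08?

Total seconds to the label: (0 × 3600 + 35 × 60 + 25) = 2125.
Frame index = 2125 × 48 + 8 = 102008.

frame 102008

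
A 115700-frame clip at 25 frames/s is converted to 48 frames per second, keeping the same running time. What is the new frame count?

222144 frames

Target frames = source frames × (target rate / source rate) = 115700 × (48)/(25) = 115700 × 48/25 = 222144.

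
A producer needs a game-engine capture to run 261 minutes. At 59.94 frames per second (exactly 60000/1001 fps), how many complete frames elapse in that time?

938661 frames

261 min = 15660 s.
Frames = 15660 × 60000/1001 = 939600000/1001 ≈ 938661.3387.
Complete frames: 938661.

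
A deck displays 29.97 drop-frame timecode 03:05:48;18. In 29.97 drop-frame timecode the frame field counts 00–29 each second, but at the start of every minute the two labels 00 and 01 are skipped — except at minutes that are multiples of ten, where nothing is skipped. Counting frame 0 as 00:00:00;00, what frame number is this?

334124

As if non-drop at 30 labels/s: (3 × 3600 + 5 × 60 + 48) × 30 + 18 = 334458.
Minute boundaries passed: 185; those not divisible by 10: 185 − 18 = 167; dropped labels = 2 × 167 = 334.
Actual frame index = 334458 − 334 = 334124.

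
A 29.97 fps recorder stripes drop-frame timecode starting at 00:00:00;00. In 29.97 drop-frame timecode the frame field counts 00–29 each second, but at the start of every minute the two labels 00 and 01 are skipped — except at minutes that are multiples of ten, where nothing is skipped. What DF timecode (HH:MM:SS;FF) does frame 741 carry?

00:00:24;21

Ten DF minutes hold 17982 frames, so frame 741 lies in block 0 (frames 0–17981) with 741 frames into that block.
The block's first minute is 1800 frames and the rest 1798 each; 741 frames reaches minute 0, so 0 × 18 + 0 × 2 = 0 labels have been skipped so far.
Adding those back, label number 741 + 0 = 741 at 30 labels/s is 24 s + 21 f = 0 h 0 min 24 s frame 21, i.e. 00:00:24;21.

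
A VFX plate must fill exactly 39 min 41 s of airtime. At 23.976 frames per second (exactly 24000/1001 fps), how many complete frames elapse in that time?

39 min 41 s = 2381 s.
Frames = 2381 × 24000/1001 = 57144000/1001 ≈ 57086.9131.
Complete frames: 57086.

57086 frames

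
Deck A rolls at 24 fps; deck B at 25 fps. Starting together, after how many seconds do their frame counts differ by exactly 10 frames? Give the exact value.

The gap grows by |25 − 24| = 1 frame per second.
Time for a 10-frame gap: 10 ÷ (1) = 10 s.

10 seconds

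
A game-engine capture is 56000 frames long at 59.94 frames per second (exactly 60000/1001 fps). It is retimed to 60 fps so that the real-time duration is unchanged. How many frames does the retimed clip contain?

Target frames = source frames × (target rate / source rate) = 56000 × (60)/(60000/1001) = 56000 × 1001/1000 = 56056.

56056 frames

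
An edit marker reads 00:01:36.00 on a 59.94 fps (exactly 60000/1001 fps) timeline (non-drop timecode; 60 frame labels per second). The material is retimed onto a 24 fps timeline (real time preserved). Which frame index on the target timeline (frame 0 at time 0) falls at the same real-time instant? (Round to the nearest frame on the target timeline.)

Source frame index: (0×3600 + 1×60 + 36) × 60 + 0 = 5760.
Real time: 5760 / (60000/1001) = 12012/125 s.
Target frame: (12012/125) × (24) = 288288/125 ≈ 2306.304 → 2306.

frame 2306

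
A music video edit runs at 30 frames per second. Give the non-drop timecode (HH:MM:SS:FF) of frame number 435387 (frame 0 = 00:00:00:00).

435387 ÷ 30 = 14512 full seconds, remainder 27 frames.
14512 s = 4 h 1 min 52 s.
Timecode: 04:01:52:27.

04:01:52:27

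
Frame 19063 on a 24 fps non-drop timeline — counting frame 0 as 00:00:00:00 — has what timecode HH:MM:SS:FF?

19063 ÷ 24 = 794 full seconds, remainder 7 frames.
794 s = 0 h 13 min 14 s.
Timecode: 00:13:14:07.

00:13:14:07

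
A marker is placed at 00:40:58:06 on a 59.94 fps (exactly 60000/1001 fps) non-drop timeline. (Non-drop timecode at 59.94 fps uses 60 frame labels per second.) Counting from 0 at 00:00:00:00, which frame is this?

Total seconds to the label: (0 × 3600 + 40 × 60 + 58) = 2458.
Frame index = 2458 × 60 + 6 = 147486.

frame 147486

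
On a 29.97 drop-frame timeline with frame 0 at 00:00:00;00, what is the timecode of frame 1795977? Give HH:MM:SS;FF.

Ten DF minutes hold 17982 frames, so frame 1795977 lies in block 99 (frames 1780218–1798199) with 15759 frames into that block.
The block's first minute is 1800 frames and the rest 1798 each; 15759 frames reaches minute 8, so 99 × 18 + 8 × 2 = 1798 labels have been skipped so far.
Adding those back, label number 1795977 + 1798 = 1797775 at 30 labels/s is 59925 s + 25 f = 16 h 38 min 45 s frame 25, i.e. 16:38:45;25.

16:38:45;25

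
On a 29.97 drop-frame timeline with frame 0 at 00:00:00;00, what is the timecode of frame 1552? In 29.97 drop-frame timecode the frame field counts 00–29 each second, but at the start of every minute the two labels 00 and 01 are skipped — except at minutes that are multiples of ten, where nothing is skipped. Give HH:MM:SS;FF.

00:00:51;22

Each 10-minute DF block holds 10 × 60 × 30 − 9 × 2 = 17982 frames. 1552 ÷ 17982 → 0 full blocks, remainder 1552.
Within the partial block the first minute is 1800 frames and each further minute 1798, so 0 further minute boundaries passed. Total skipped labels = 18 × 0 + 2 × 0 = 0.
Non-drop label index = 1552 + 0 = 1552; at 30 labels/s that is 00:00:51:22, i.e. DF 00:00:51;22.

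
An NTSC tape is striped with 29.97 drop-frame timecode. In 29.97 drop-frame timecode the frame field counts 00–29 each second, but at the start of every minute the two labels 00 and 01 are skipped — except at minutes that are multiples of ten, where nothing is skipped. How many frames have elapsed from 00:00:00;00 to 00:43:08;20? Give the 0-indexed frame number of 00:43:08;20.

As if non-drop at 30 labels/s: (0 × 3600 + 43 × 60 + 8) × 30 + 20 = 77660.
Minute boundaries passed: 43; those not divisible by 10: 43 − 4 = 39; dropped labels = 2 × 39 = 78.
Actual frame index = 77660 − 78 = 77582.

77582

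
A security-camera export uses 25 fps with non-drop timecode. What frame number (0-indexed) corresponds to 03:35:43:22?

Total seconds to the label: (3 × 3600 + 35 × 60 + 43) = 12943.
Frame index = 12943 × 25 + 22 = 323597.

323597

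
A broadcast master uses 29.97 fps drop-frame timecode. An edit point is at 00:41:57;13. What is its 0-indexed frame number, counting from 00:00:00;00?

75449

Complete 10-minute blocks: 4, each 17982 frames → 71928.
Remaining 1 whole minute in the current block: 1800 + 0 × 1798 = 1800 frames.
Within the current minute: 57 × 30 + 13 − 2 = 1721 (labels ;00/;01 skipped at this minute). Total = 71928 + 1800 + 1721 = 75449.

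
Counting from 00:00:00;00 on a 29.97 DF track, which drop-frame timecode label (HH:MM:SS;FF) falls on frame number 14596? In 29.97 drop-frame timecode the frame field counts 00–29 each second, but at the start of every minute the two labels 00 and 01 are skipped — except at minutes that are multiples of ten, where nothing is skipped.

Each 10-minute DF block holds 10 × 60 × 30 − 9 × 2 = 17982 frames. 14596 ÷ 17982 → 0 full blocks, remainder 14596.
Within the partial block the first minute is 1800 frames and each further minute 1798, so 8 further minute boundaries passed. Total skipped labels = 18 × 0 + 2 × 8 = 16.
Non-drop label index = 14596 + 16 = 14612; at 30 labels/s that is 00:08:07:02, i.e. DF 00:08:07;02.

00:08:07;02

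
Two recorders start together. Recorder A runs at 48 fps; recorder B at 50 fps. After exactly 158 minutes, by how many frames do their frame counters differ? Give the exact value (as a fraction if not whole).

18960 frames

158 min = 9480 s.
A emits 48 × 9480 = 455040 frames; B emits 50 × 9480 = 474000.
Difference = 18960 frames; B is ahead of A.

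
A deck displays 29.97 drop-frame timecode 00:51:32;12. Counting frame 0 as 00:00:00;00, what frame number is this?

As if non-drop at 30 labels/s: (0 × 3600 + 51 × 60 + 32) × 30 + 12 = 92772.
Minute boundaries passed: 51; those not divisible by 10: 51 − 5 = 46; dropped labels = 2 × 46 = 92.
Actual frame index = 92772 − 92 = 92680.

92680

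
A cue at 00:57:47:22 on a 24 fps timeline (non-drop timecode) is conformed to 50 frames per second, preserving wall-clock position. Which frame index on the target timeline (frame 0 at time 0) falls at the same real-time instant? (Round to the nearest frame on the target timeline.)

frame 173396

Source frame index: (0×3600 + 57×60 + 47) × 24 + 22 = 83230.
Real time: 83230 / (24) = 41615/12 s.
Target frame: (41615/12) × (50) = 1040375/6 ≈ 173395.833 → 173396.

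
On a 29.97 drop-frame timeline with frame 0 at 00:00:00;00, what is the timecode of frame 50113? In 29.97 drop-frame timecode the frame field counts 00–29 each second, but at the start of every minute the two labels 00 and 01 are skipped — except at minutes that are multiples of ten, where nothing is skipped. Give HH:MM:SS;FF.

Ten DF minutes hold 17982 frames, so frame 50113 lies in block 2 (frames 35964–53945) with 14149 frames into that block.
The block's first minute is 1800 frames and the rest 1798 each; 14149 frames reaches minute 7, so 2 × 18 + 7 × 2 = 50 labels have been skipped so far.
Adding those back, label number 50113 + 50 = 50163 at 30 labels/s is 1672 s + 3 f = 0 h 27 min 52 s frame 3, i.e. 00:27:52;03.

00:27:52;03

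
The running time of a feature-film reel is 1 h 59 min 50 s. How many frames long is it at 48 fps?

345120 frames

1 h 59 min 50 s = 7190 s.
Frames = 7190 × 48 = 345120.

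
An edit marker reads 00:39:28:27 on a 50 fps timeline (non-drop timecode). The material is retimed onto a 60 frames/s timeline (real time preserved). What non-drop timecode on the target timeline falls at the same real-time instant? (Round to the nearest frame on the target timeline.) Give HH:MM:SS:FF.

00:39:28:32

Source frame index: (0×3600 + 39×60 + 28) × 50 + 27 = 118427.
Real time: 118427 / (50) = 118427/50 s.
Target frame: (118427/50) × (60) = 710562/5 ≈ 142112.400 → 142112.
At 60 labels/s: frame 142112 → 00:39:28:32.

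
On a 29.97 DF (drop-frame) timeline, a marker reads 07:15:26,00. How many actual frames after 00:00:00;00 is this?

782996

Complete 10-minute blocks: 43, each 17982 frames → 773226.
Remaining 5 whole minutes in the current block: 1800 + 4 × 1798 = 8992 frames.
Within the current minute: 26 × 30 + 0 − 2 = 778 (labels ;00/;01 skipped at this minute). Total = 773226 + 8992 + 778 = 782996.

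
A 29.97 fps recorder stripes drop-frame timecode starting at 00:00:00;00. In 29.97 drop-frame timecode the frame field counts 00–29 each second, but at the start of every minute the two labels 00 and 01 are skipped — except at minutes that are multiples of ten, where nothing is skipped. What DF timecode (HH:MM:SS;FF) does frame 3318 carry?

00:01:50;20

Ten DF minutes hold 17982 frames, so frame 3318 lies in block 0 (frames 0–17981) with 3318 frames into that block.
The block's first minute is 1800 frames and the rest 1798 each; 3318 frames reaches minute 1, so 0 × 18 + 1 × 2 = 2 labels have been skipped so far.
Adding those back, label number 3318 + 2 = 3320 at 30 labels/s is 110 s + 20 f = 0 h 1 min 50 s frame 20, i.e. 00:01:50;20.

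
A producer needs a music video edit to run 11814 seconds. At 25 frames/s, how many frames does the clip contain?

Frames = 11814 × 25 = 295350.

295350 frames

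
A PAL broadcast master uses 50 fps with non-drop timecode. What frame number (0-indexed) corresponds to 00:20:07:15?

Total seconds to the label: (0 × 3600 + 20 × 60 + 7) = 1207.
Frame index = 1207 × 50 + 15 = 60365.

60365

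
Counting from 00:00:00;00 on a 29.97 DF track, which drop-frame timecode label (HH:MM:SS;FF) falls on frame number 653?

Ten DF minutes hold 17982 frames, so frame 653 lies in block 0 (frames 0–17981) with 653 frames into that block.
The block's first minute is 1800 frames and the rest 1798 each; 653 frames reaches minute 0, so 0 × 18 + 0 × 2 = 0 labels have been skipped so far.
Adding those back, label number 653 + 0 = 653 at 30 labels/s is 21 s + 23 f = 0 h 0 min 21 s frame 23, i.e. 00:00:21;23.

00:00:21;23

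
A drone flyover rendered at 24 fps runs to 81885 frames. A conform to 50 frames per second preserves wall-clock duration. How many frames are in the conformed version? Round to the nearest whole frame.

170594 frames

Frames at target rate = 81885 × (50) / (24) = 682375/4 ≈ 170593.750.
Nearest whole frame: 170594.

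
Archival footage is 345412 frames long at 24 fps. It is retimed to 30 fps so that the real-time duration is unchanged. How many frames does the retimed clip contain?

Target frames = source frames × (target rate / source rate) = 345412 × (30)/(24) = 345412 × 5/4 = 431765.

431765 frames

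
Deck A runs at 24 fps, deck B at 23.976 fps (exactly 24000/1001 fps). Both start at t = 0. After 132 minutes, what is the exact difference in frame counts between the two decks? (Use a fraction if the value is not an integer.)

17280/91 frames

132 min = 7920 s.
A emits 24 × 7920 = 190080 frames; B emits 24000/1001 × 7920 = 17280000/91.
Difference = 17280/91 frames (≈ 189.8901); B is behind A.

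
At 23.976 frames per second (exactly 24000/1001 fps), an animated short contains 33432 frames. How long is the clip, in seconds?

1394.393 seconds

Running time = 33432 / (24000/1001) = 1394.393 s.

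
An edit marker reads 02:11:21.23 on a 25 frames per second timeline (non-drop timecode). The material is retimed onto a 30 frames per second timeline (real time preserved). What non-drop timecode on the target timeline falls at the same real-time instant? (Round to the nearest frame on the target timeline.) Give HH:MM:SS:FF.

02:11:21:28

Source frame index: (2×3600 + 11×60 + 21) × 25 + 23 = 197048.
Real time: 197048 / (25) = 197048/25 s.
Target frame: (197048/25) × (30) = 1182288/5 ≈ 236457.600 → 236458.
At 30 labels/s: frame 236458 → 02:11:21:28.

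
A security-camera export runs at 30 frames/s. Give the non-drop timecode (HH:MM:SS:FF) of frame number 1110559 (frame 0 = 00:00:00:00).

10:16:58:19

1110559 ÷ 30 = 37018 full seconds, remainder 19 frames.
37018 s = 10 h 16 min 58 s.
Timecode: 10:16:58:19.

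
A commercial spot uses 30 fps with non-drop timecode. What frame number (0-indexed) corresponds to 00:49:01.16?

frame 88246

Total seconds to the label: (0 × 3600 + 49 × 60 + 1) = 2941.
Frame index = 2941 × 30 + 16 = 88246.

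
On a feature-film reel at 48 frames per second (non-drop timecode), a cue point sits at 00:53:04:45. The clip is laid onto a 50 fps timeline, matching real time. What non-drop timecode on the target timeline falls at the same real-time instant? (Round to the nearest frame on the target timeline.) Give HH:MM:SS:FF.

Source frame index: (0×3600 + 53×60 + 4) × 48 + 45 = 152877.
Real time: 152877 / (48) = 50959/16 s.
Target frame: (50959/16) × (50) = 1273975/8 ≈ 159246.875 → 159247.
At 50 labels/s: frame 159247 → 00:53:04:47.

00:53:04:47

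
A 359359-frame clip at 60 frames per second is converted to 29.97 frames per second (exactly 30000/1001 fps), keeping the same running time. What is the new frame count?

179500 frames

Target frames = source frames × (target rate / source rate) = 359359 × (30000/1001)/(60) = 359359 × 500/1001 = 179500.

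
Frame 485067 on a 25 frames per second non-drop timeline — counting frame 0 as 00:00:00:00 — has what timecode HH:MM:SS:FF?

485067 ÷ 25 = 19402 full seconds, remainder 17 frames.
19402 s = 5 h 23 min 22 s.
Timecode: 05:23:22:17.

05:23:22:17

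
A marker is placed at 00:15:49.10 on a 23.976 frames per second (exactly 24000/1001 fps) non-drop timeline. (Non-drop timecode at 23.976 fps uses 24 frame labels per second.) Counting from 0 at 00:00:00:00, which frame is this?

22786

Total seconds to the label: (0 × 3600 + 15 × 60 + 49) = 949.
Frame index = 949 × 24 + 10 = 22786.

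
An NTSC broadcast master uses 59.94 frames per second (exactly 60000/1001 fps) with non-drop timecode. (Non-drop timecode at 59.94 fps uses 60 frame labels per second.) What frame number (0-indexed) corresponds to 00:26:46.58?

Total seconds to the label: (0 × 3600 + 26 × 60 + 46) = 1606.
Frame index = 1606 × 60 + 58 = 96418.

96418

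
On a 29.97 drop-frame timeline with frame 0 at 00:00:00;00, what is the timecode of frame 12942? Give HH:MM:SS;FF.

Each 10-minute DF block holds 10 × 60 × 30 − 9 × 2 = 17982 frames. 12942 ÷ 17982 → 0 full blocks, remainder 12942.
Within the partial block the first minute is 1800 frames and each further minute 1798, so 7 further minute boundaries passed. Total skipped labels = 18 × 0 + 2 × 7 = 14.
Non-drop label index = 12942 + 14 = 12956; at 30 labels/s that is 00:07:11:26, i.e. DF 00:07:11;26.

00:07:11;26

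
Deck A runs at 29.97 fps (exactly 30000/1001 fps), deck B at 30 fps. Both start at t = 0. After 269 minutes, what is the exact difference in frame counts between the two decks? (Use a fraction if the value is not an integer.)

269 min = 16140 s.
A emits 30000/1001 × 16140 = 484200000/1001 frames; B emits 30 × 16140 = 484200.
Difference = 484200/1001 frames (≈ 483.7163); B is ahead of A.

484200/1001 frames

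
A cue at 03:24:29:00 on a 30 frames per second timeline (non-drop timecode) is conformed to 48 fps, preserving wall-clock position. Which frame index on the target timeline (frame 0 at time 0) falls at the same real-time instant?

Source frame index: (3×3600 + 24×60 + 29) × 30 + 0 = 368070.
Real time: 368070 / (30) = 12269 s.
Target frame: (12269) × (48) = 588912.

frame 588912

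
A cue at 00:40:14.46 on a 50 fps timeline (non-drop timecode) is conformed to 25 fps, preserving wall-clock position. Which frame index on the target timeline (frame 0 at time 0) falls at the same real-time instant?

Source frame index: (0×3600 + 40×60 + 14) × 50 + 46 = 120746.
Real time: 120746 / (50) = 60373/25 s.
Target frame: (60373/25) × (25) = 60373.

frame 60373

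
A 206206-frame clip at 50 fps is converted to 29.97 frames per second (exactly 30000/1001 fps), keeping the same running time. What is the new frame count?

Target frames = source frames × (target rate / source rate) = 206206 × (30000/1001)/(50) = 206206 × 600/1001 = 123600.

123600 frames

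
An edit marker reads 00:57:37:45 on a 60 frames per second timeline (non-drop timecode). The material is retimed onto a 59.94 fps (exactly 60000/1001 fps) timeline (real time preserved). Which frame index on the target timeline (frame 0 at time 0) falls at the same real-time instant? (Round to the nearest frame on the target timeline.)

frame 207258

Source frame index: (0×3600 + 57×60 + 37) × 60 + 45 = 207465.
Real time: 207465 / (60) = 13831/4 s.
Target frame: (13831/4) × (60000/1001) = 207465000/1001 ≈ 207257.742 → 207258.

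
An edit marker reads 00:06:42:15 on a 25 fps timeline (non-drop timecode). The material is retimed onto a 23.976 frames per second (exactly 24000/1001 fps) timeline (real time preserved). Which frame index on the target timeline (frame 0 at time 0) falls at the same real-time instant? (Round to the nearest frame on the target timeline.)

Source frame index: (0×3600 + 6×60 + 42) × 25 + 15 = 10065.
Real time: 10065 / (25) = 2013/5 s.
Target frame: (2013/5) × (24000/1001) = 878400/91 ≈ 9652.747 → 9653.

frame 9653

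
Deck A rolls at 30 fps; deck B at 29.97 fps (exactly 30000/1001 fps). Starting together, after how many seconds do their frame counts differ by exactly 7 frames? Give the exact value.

7007/30 seconds

The gap grows by |30000/1001 − 30| = 30/1001 frames per second.
Time for a 7-frame gap: 7 ÷ (30/1001) = 7007/30 s.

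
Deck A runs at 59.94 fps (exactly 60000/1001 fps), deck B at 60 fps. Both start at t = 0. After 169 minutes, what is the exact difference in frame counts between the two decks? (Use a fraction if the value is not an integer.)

46800/77 frames

169 min = 10140 s.
A emits 60000/1001 × 10140 = 46800000/77 frames; B emits 60 × 10140 = 608400.
Difference = 46800/77 frames (≈ 607.7922); B is ahead of A.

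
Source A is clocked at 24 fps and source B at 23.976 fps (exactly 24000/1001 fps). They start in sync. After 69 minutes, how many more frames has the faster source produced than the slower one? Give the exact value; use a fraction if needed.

99360/1001 frames

69 min = 4140 s.
A emits 24 × 4140 = 99360 frames; B emits 24000/1001 × 4140 = 99360000/1001.
Difference = 99360/1001 frames (≈ 99.2607); B is behind A.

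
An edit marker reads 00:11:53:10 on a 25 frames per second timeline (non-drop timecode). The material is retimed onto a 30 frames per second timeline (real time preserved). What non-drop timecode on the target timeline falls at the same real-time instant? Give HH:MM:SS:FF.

00:11:53:12

Source frame index: (0×3600 + 11×60 + 53) × 25 + 10 = 17835.
Real time: 17835 / (25) = 3567/5 s.
Target frame: (3567/5) × (30) = 21402.
At 30 labels/s: frame 21402 → 00:11:53:12.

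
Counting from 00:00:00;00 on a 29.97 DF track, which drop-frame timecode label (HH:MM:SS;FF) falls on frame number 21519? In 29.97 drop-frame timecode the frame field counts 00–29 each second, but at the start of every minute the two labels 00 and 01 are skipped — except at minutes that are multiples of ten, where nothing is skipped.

00:11:57;29

Each 10-minute DF block holds 10 × 60 × 30 − 9 × 2 = 17982 frames. 21519 ÷ 17982 → 1 full block, remainder 3537.
Within the partial block the first minute is 1800 frames and each further minute 1798, so 1 further minute boundary passed. Total skipped labels = 18 × 1 + 2 × 1 = 20.
Non-drop label index = 21519 + 20 = 21539; at 30 labels/s that is 00:11:57:29, i.e. DF 00:11:57;29.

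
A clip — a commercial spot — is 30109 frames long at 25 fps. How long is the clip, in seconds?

Running time = 30109 / (25) = 1204.36 s.

1204.36 seconds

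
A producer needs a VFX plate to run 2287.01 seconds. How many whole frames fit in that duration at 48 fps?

109776 frames

Frames = 2287.01 × 48 = 2744412/25 ≈ 109776.4800.
Complete frames: 109776.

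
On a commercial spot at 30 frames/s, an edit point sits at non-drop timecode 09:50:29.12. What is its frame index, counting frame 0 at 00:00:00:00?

frame 1062882

Total seconds to the label: (9 × 3600 + 50 × 60 + 29) = 35429.
Frame index = 35429 × 30 + 12 = 1062882.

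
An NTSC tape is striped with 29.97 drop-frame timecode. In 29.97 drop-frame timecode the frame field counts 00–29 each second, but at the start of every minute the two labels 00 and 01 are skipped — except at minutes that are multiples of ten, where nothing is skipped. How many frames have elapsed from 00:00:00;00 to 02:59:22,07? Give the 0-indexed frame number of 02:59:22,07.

As if non-drop at 30 labels/s: (2 × 3600 + 59 × 60 + 22) × 30 + 7 = 322867.
Minute boundaries passed: 179; those not divisible by 10: 179 − 17 = 162; dropped labels = 2 × 162 = 324.
Actual frame index = 322867 − 324 = 322543.

322543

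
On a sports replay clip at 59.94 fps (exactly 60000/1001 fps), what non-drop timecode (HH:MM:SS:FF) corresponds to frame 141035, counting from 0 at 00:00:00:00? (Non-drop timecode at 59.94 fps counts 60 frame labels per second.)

00:39:10:35

141035 ÷ 60 = 2350 full seconds, remainder 35 frames.
2350 s = 0 h 39 min 10 s.
Timecode: 00:39:10:35.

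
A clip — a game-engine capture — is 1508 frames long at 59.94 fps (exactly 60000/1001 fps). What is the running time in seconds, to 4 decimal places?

25.1585 seconds

Running time = 1508 × 1001/60000 = 377377/15000 s ≈ 25.1585 s.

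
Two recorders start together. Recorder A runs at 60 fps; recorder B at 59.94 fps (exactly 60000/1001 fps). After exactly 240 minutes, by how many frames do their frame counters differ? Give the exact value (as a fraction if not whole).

240 min = 14400 s.
A emits 60 × 14400 = 864000 frames; B emits 60000/1001 × 14400 = 864000000/1001.
Difference = 864000/1001 frames (≈ 863.1369); B is behind A.

864000/1001 frames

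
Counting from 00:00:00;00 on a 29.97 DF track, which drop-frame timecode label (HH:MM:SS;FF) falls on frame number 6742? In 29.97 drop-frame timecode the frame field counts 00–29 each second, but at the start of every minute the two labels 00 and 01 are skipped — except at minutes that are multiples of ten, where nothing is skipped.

Ten DF minutes hold 17982 frames, so frame 6742 lies in block 0 (frames 0–17981) with 6742 frames into that block.
The block's first minute is 1800 frames and the rest 1798 each; 6742 frames reaches minute 3, so 0 × 18 + 3 × 2 = 6 labels have been skipped so far.
Adding those back, label number 6742 + 6 = 6748 at 30 labels/s is 224 s + 28 f = 0 h 3 min 44 s frame 28, i.e. 00:03:44;28.

00:03:44;28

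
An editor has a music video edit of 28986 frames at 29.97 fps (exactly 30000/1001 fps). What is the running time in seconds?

967.1662 seconds

Running time = 28986 / (30000/1001) = 967.1662 s.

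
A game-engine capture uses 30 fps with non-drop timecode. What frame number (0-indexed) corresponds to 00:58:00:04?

Total seconds to the label: (0 × 3600 + 58 × 60 + 0) = 3480.
Frame index = 3480 × 30 + 4 = 104404.

frame 104404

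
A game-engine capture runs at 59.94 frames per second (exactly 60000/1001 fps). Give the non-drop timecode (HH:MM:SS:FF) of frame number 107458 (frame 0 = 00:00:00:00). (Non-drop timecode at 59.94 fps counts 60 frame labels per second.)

00:29:50:58

107458 ÷ 60 = 1790 full seconds, remainder 58 frames.
1790 s = 0 h 29 min 50 s.
Timecode: 00:29:50:58.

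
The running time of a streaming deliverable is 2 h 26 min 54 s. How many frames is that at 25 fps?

220350 frames

2 h 26 min 54 s = 8814 s.
Frames = 8814 × 25 = 220350.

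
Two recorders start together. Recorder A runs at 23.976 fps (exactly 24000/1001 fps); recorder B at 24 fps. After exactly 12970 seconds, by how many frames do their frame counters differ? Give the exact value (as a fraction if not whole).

A emits 24000/1001 × 12970 = 311280000/1001 frames; B emits 24 × 12970 = 311280.
Difference = 311280/1001 frames (≈ 310.9690); B is ahead of A.

311280/1001 frames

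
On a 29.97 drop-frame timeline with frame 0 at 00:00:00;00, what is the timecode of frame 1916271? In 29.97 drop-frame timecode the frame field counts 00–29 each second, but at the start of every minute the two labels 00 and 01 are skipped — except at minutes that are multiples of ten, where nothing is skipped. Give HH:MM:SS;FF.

Ten DF minutes hold 17982 frames, so frame 1916271 lies in block 106 (frames 1906092–1924073) with 10179 frames into that block.
The block's first minute is 1800 frames and the rest 1798 each; 10179 frames reaches minute 5, so 106 × 18 + 5 × 2 = 1918 labels have been skipped so far.
Adding those back, label number 1916271 + 1918 = 1918189 at 30 labels/s is 63939 s + 19 f = 17 h 45 min 39 s frame 19, i.e. 17:45:39;19.

17:45:39;19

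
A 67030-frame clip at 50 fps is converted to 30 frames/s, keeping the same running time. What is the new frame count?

40218 frames

Target frames = source frames × (target rate / source rate) = 67030 × (30)/(50) = 67030 × 3/5 = 40218.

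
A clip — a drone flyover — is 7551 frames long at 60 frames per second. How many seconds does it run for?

125.85 seconds

Running time = 7551 / (60) = 125.85 s.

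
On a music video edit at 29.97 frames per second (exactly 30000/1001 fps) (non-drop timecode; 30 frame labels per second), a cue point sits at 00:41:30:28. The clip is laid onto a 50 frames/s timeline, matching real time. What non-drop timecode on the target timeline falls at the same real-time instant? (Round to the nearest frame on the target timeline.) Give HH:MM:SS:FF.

00:41:33:21

Source frame index: (0×3600 + 41×60 + 30) × 30 + 28 = 74728.
Real time: 74728 / (30000/1001) = 9350341/3750 s.
Target frame: (9350341/3750) × (50) = 9350341/75 ≈ 124671.213 → 124671.
At 50 labels/s: frame 124671 → 00:41:33:21.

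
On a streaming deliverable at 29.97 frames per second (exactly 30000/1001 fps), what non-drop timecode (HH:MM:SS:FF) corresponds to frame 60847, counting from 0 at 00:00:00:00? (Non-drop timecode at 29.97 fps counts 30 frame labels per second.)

60847 ÷ 30 = 2028 full seconds, remainder 7 frames.
2028 s = 0 h 33 min 48 s.
Timecode: 00:33:48:07.

00:33:48:07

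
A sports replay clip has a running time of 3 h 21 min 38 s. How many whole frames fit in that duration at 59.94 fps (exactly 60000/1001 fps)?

725154 frames

3 h 21 min 38 s = 12098 s.
Frames = 12098 × 60000/1001 = 725880000/1001 ≈ 725154.8452.
Complete frames: 725154.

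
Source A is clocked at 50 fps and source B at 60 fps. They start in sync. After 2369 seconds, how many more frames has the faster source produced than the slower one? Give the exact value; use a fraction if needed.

A emits 50 × 2369 = 118450 frames; B emits 60 × 2369 = 142140.
Difference = 23690 frames; B is ahead of A.

23690 frames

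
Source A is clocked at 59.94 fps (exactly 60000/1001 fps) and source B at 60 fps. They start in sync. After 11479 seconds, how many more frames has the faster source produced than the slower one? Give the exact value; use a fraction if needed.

52980/77 frames

A emits 60000/1001 × 11479 = 52980000/77 frames; B emits 60 × 11479 = 688740.
Difference = 52980/77 frames (≈ 688.0519); B is ahead of A.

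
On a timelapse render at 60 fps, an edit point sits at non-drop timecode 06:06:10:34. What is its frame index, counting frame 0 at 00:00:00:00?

Total seconds to the label: (6 × 3600 + 6 × 60 + 10) = 21970.
Frame index = 21970 × 60 + 34 = 1318234.

frame 1318234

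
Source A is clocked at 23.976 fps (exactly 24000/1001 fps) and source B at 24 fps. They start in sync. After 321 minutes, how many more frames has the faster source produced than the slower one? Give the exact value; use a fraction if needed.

321 min = 19260 s.
A emits 24000/1001 × 19260 = 462240000/1001 frames; B emits 24 × 19260 = 462240.
Difference = 462240/1001 frames (≈ 461.7782); B is ahead of A.

462240/1001 frames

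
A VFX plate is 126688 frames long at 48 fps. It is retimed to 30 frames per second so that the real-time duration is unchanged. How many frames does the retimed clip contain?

Target frames = source frames × (target rate / source rate) = 126688 × (30)/(48) = 126688 × 5/8 = 79180.

79180 frames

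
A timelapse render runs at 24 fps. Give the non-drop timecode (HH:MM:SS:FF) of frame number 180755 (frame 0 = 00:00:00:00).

180755 ÷ 24 = 7531 full seconds, remainder 11 frames.
7531 s = 2 h 5 min 31 s.
Timecode: 02:05:31:11.

02:05:31:11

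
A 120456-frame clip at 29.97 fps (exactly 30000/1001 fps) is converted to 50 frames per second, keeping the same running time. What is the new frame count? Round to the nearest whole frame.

Frames at target rate = 120456 × (50) / (30000/1001) = 5024019/25 ≈ 200960.760.
Nearest whole frame: 200961.

200961 frames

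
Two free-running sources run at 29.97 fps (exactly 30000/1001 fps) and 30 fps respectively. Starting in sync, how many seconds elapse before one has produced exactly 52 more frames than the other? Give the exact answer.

26026/15 seconds

The gap grows by |30 − 30000/1001| = 30/1001 frames per second.
Time for a 52-frame gap: 52 ÷ (30/1001) = 26026/15 s.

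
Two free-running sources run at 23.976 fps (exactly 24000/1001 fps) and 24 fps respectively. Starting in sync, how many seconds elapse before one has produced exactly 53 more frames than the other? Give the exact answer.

53053/24 seconds

The gap grows by |24 − 24000/1001| = 24/1001 frames per second.
Time for a 53-frame gap: 53 ÷ (24/1001) = 53053/24 s.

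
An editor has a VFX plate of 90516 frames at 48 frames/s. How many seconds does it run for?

1885.75 seconds

Running time = 90516 / (48) = 1885.75 s.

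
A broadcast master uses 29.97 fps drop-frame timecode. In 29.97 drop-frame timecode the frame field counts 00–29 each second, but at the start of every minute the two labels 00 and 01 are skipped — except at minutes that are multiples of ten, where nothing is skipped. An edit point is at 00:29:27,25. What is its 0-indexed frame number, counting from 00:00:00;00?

52981

Complete 10-minute blocks: 2, each 17982 frames → 35964.
Remaining 9 whole minutes in the current block: 1800 + 8 × 1798 = 16184 frames.
Within the current minute: 27 × 30 + 25 − 2 = 833 (labels ;00/;01 skipped at this minute). Total = 35964 + 16184 + 833 = 52981.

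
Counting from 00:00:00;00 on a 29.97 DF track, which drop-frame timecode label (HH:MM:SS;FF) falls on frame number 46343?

Ten DF minutes hold 17982 frames, so frame 46343 lies in block 2 (frames 35964–53945) with 10379 frames into that block.
The block's first minute is 1800 frames and the rest 1798 each; 10379 frames reaches minute 5, so 2 × 18 + 5 × 2 = 46 labels have been skipped so far.
Adding those back, label number 46343 + 46 = 46389 at 30 labels/s is 1546 s + 9 f = 0 h 25 min 46 s frame 9, i.e. 00:25:46;09.

00:25:46;09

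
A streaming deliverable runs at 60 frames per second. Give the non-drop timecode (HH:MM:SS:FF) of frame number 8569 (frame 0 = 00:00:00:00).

8569 ÷ 60 = 142 full seconds, remainder 49 frames.
142 s = 0 h 2 min 22 s.
Timecode: 00:02:22:49.

00:02:22:49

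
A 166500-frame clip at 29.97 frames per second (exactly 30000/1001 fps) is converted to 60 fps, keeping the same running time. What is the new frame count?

Target frames = source frames × (target rate / source rate) = 166500 × (60)/(30000/1001) = 166500 × 1001/500 = 333333.

333333 frames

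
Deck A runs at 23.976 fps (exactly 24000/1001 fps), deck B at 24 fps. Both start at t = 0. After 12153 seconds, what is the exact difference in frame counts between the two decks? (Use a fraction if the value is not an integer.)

291672/1001 frames

A emits 24000/1001 × 12153 = 291672000/1001 frames; B emits 24 × 12153 = 291672.
Difference = 291672/1001 frames (≈ 291.3806); B is ahead of A.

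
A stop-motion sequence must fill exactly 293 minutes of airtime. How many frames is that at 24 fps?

421920 frames

293 min = 17580 s.
Frames = 17580 × 24 = 421920.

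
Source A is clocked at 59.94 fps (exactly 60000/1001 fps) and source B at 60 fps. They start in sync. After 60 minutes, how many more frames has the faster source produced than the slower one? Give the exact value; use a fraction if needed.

216000/1001 frames

60 min = 3600 s.
A emits 60000/1001 × 3600 = 216000000/1001 frames; B emits 60 × 3600 = 216000.
Difference = 216000/1001 frames (≈ 215.7842); B is ahead of A.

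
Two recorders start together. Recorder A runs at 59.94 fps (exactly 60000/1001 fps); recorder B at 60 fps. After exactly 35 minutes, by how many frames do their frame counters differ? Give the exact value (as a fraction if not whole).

35 min = 2100 s.
A emits 60000/1001 × 2100 = 18000000/143 frames; B emits 60 × 2100 = 126000.
Difference = 18000/143 frames (≈ 125.8741); B is ahead of A.

18000/143 frames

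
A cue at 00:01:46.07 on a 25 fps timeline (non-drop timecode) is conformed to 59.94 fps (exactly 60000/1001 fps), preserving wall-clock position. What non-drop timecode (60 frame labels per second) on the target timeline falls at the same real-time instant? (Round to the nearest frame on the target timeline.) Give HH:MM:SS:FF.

Source frame index: (0×3600 + 1×60 + 46) × 25 + 7 = 2657.
Real time: 2657 / (25) = 2657/25 s.
Target frame: (2657/25) × (60000/1001) = 6376800/1001 ≈ 6370.430 → 6370.
At 60 labels/s: frame 6370 → 00:01:46:10.

00:01:46:10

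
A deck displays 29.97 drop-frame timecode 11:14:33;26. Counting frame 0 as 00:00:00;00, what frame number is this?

1213002

Complete 10-minute blocks: 67, each 17982 frames → 1204794.
Remaining 4 whole minutes in the current block: 1800 + 3 × 1798 = 7194 frames.
Within the current minute: 33 × 30 + 26 − 2 = 1014 (labels ;00/;01 skipped at this minute). Total = 1204794 + 7194 + 1014 = 1213002.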